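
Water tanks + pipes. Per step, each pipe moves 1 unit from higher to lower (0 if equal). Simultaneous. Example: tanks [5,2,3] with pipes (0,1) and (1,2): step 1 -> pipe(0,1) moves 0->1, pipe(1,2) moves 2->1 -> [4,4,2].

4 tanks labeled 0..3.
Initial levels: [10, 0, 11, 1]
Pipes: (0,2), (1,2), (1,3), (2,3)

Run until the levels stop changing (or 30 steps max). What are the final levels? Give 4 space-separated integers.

Step 1: flows [2->0,2->1,3->1,2->3] -> levels [11 2 8 1]
Step 2: flows [0->2,2->1,1->3,2->3] -> levels [10 2 7 3]
Step 3: flows [0->2,2->1,3->1,2->3] -> levels [9 4 6 3]
Step 4: flows [0->2,2->1,1->3,2->3] -> levels [8 4 5 5]
Step 5: flows [0->2,2->1,3->1,2=3] -> levels [7 6 5 4]
Step 6: flows [0->2,1->2,1->3,2->3] -> levels [6 4 6 6]
Step 7: flows [0=2,2->1,3->1,2=3] -> levels [6 6 5 5]
Step 8: flows [0->2,1->2,1->3,2=3] -> levels [5 4 7 6]
Step 9: flows [2->0,2->1,3->1,2->3] -> levels [6 6 4 6]
Step 10: flows [0->2,1->2,1=3,3->2] -> levels [5 5 7 5]
Step 11: flows [2->0,2->1,1=3,2->3] -> levels [6 6 4 6]
  -> period-2 cycle: step 11 state = step 9 state; never stabilizes
  -> state at step 30: (30-9) mod 2 = 1, same as step 10 -> [5 5 7 5]

Answer: 5 5 7 5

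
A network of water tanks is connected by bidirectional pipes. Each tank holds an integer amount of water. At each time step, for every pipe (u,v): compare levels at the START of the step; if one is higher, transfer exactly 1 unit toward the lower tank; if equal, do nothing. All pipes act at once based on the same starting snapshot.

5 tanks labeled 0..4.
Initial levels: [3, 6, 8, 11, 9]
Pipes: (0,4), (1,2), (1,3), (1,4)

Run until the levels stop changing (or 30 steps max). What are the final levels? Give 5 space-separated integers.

Step 1: flows [4->0,2->1,3->1,4->1] -> levels [4 9 7 10 7]
Step 2: flows [4->0,1->2,3->1,1->4] -> levels [5 8 8 9 7]
Step 3: flows [4->0,1=2,3->1,1->4] -> levels [6 8 8 8 7]
Step 4: flows [4->0,1=2,1=3,1->4] -> levels [7 7 8 8 7]
Step 5: flows [0=4,2->1,3->1,1=4] -> levels [7 9 7 7 7]
Step 6: flows [0=4,1->2,1->3,1->4] -> levels [7 6 8 8 8]
Step 7: flows [4->0,2->1,3->1,4->1] -> levels [8 9 7 7 6]
Step 8: flows [0->4,1->2,1->3,1->4] -> levels [7 6 8 8 8]
  -> period-2 cycle: step 8 state = step 6 state; never stabilizes
  -> state at step 30: (30-6) mod 2 = 0, same as step 6 -> [7 6 8 8 8]

Answer: 7 6 8 8 8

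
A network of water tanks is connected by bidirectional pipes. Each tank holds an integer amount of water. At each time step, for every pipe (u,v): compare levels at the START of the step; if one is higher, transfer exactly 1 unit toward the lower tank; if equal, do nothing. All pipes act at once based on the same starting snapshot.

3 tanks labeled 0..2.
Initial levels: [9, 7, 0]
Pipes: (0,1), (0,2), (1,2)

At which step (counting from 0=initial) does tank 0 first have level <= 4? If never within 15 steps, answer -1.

Answer: -1

Derivation:
Step 1: flows [0->1,0->2,1->2] -> levels [7 7 2]
Step 2: flows [0=1,0->2,1->2] -> levels [6 6 4]
Step 3: flows [0=1,0->2,1->2] -> levels [5 5 6]
Step 4: flows [0=1,2->0,2->1] -> levels [6 6 4]
  -> period-2 cycle (repeats step 2); tank 0 never drops to <=4
Tank 0 never reaches <=4 within 15 steps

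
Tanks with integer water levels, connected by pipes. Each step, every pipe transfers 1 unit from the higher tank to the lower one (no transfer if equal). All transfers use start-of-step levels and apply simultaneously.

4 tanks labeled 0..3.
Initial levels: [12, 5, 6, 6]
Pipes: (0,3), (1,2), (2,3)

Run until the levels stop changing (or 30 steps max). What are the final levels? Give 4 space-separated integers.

Answer: 7 8 6 8

Derivation:
Step 1: flows [0->3,2->1,2=3] -> levels [11 6 5 7]
Step 2: flows [0->3,1->2,3->2] -> levels [10 5 7 7]
Step 3: flows [0->3,2->1,2=3] -> levels [9 6 6 8]
Step 4: flows [0->3,1=2,3->2] -> levels [8 6 7 8]
Step 5: flows [0=3,2->1,3->2] -> levels [8 7 7 7]
Step 6: flows [0->3,1=2,2=3] -> levels [7 7 7 8]
Step 7: flows [3->0,1=2,3->2] -> levels [8 7 8 6]
Step 8: flows [0->3,2->1,2->3] -> levels [7 8 6 8]
Step 9: flows [3->0,1->2,3->2] -> levels [8 7 8 6]
  -> period-2 cycle: step 9 state = step 7 state; never stabilizes
  -> state at step 30: (30-7) mod 2 = 1, same as step 8 -> [7 8 6 8]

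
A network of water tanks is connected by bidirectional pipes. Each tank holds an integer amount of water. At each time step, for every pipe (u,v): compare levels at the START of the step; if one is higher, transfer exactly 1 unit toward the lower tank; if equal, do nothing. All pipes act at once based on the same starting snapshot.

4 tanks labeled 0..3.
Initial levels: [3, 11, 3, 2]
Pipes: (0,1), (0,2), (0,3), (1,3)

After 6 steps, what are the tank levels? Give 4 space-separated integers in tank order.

Step 1: flows [1->0,0=2,0->3,1->3] -> levels [3 9 3 4]
Step 2: flows [1->0,0=2,3->0,1->3] -> levels [5 7 3 4]
Step 3: flows [1->0,0->2,0->3,1->3] -> levels [4 5 4 6]
Step 4: flows [1->0,0=2,3->0,3->1] -> levels [6 5 4 4]
Step 5: flows [0->1,0->2,0->3,1->3] -> levels [3 5 5 6]
Step 6: flows [1->0,2->0,3->0,3->1] -> levels [6 5 4 4]

Answer: 6 5 4 4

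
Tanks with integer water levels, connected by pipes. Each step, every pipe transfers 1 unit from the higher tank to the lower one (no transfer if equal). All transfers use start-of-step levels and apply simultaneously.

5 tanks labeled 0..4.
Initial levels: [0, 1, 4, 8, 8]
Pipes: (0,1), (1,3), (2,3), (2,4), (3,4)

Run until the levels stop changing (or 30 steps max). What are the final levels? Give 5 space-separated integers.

Answer: 3 5 5 3 5

Derivation:
Step 1: flows [1->0,3->1,3->2,4->2,3=4] -> levels [1 1 6 6 7]
Step 2: flows [0=1,3->1,2=3,4->2,4->3] -> levels [1 2 7 6 5]
Step 3: flows [1->0,3->1,2->3,2->4,3->4] -> levels [2 2 5 5 7]
Step 4: flows [0=1,3->1,2=3,4->2,4->3] -> levels [2 3 6 5 5]
Step 5: flows [1->0,3->1,2->3,2->4,3=4] -> levels [3 3 4 5 6]
Step 6: flows [0=1,3->1,3->2,4->2,4->3] -> levels [3 4 6 4 4]
Step 7: flows [1->0,1=3,2->3,2->4,3=4] -> levels [4 3 4 5 5]
Step 8: flows [0->1,3->1,3->2,4->2,3=4] -> levels [3 5 6 3 4]
Step 9: flows [1->0,1->3,2->3,2->4,4->3] -> levels [4 3 4 6 4]
Step 10: flows [0->1,3->1,3->2,2=4,3->4] -> levels [3 5 5 3 5]
Step 11: flows [1->0,1->3,2->3,2=4,4->3] -> levels [4 3 4 6 4]
  -> period-2 cycle: step 11 state = step 9 state; never stabilizes
  -> state at step 30: (30-9) mod 2 = 1, same as step 10 -> [3 5 5 3 5]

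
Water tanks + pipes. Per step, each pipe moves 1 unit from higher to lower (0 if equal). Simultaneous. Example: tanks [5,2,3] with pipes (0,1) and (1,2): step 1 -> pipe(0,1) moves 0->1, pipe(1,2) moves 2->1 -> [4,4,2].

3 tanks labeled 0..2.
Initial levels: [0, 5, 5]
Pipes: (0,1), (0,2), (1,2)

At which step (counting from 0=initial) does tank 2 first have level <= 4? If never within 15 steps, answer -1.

Step 1: flows [1->0,2->0,1=2] -> levels [2 4 4]
Tank 2 first reaches <=4 at step 1

Answer: 1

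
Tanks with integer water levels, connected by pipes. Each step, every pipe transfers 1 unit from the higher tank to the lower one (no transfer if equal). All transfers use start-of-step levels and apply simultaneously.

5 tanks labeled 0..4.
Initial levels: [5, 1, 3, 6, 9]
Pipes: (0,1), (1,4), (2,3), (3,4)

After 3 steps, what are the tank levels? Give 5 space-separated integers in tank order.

Step 1: flows [0->1,4->1,3->2,4->3] -> levels [4 3 4 6 7]
Step 2: flows [0->1,4->1,3->2,4->3] -> levels [3 5 5 6 5]
Step 3: flows [1->0,1=4,3->2,3->4] -> levels [4 4 6 4 6]

Answer: 4 4 6 4 6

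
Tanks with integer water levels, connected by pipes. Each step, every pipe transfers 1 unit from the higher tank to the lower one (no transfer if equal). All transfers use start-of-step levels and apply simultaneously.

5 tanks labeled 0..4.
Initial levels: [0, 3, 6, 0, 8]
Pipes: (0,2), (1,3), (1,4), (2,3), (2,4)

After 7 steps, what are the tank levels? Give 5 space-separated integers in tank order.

Answer: 3 5 5 2 2

Derivation:
Step 1: flows [2->0,1->3,4->1,2->3,4->2] -> levels [1 3 5 2 6]
Step 2: flows [2->0,1->3,4->1,2->3,4->2] -> levels [2 3 4 4 4]
Step 3: flows [2->0,3->1,4->1,2=3,2=4] -> levels [3 5 3 3 3]
Step 4: flows [0=2,1->3,1->4,2=3,2=4] -> levels [3 3 3 4 4]
Step 5: flows [0=2,3->1,4->1,3->2,4->2] -> levels [3 5 5 2 2]
Step 6: flows [2->0,1->3,1->4,2->3,2->4] -> levels [4 3 2 4 4]
Step 7: flows [0->2,3->1,4->1,3->2,4->2] -> levels [3 5 5 2 2]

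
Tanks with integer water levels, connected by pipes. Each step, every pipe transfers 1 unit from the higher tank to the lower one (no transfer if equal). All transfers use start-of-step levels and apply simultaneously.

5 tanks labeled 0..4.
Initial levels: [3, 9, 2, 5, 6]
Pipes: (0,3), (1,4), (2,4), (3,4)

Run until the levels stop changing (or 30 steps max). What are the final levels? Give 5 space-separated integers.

Step 1: flows [3->0,1->4,4->2,4->3] -> levels [4 8 3 5 5]
Step 2: flows [3->0,1->4,4->2,3=4] -> levels [5 7 4 4 5]
Step 3: flows [0->3,1->4,4->2,4->3] -> levels [4 6 5 6 4]
Step 4: flows [3->0,1->4,2->4,3->4] -> levels [5 5 4 4 7]
Step 5: flows [0->3,4->1,4->2,4->3] -> levels [4 6 5 6 4]
  -> period-2 cycle: step 5 state = step 3 state; never stabilizes
  -> state at step 30: (30-3) mod 2 = 1, same as step 4 -> [5 5 4 4 7]

Answer: 5 5 4 4 7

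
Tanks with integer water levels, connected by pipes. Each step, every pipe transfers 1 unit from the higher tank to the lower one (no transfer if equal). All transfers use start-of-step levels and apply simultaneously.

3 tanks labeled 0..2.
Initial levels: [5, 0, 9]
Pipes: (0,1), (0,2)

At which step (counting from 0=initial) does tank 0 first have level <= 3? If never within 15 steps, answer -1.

Answer: -1

Derivation:
Step 1: flows [0->1,2->0] -> levels [5 1 8]
Step 2: flows [0->1,2->0] -> levels [5 2 7]
Step 3: flows [0->1,2->0] -> levels [5 3 6]
Step 4: flows [0->1,2->0] -> levels [5 4 5]
Step 5: flows [0->1,0=2] -> levels [4 5 5]
Step 6: flows [1->0,2->0] -> levels [6 4 4]
Step 7: flows [0->1,0->2] -> levels [4 5 5]
  -> period-2 cycle (repeats step 5); tank 0 never drops to <=3
Tank 0 never reaches <=3 within 15 steps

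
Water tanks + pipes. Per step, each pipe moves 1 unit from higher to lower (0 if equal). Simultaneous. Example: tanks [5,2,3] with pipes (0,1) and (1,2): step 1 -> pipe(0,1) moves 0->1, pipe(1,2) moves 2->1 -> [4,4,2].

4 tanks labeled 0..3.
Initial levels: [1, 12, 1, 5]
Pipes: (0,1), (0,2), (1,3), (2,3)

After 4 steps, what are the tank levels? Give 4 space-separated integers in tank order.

Answer: 5 4 5 5

Derivation:
Step 1: flows [1->0,0=2,1->3,3->2] -> levels [2 10 2 5]
Step 2: flows [1->0,0=2,1->3,3->2] -> levels [3 8 3 5]
Step 3: flows [1->0,0=2,1->3,3->2] -> levels [4 6 4 5]
Step 4: flows [1->0,0=2,1->3,3->2] -> levels [5 4 5 5]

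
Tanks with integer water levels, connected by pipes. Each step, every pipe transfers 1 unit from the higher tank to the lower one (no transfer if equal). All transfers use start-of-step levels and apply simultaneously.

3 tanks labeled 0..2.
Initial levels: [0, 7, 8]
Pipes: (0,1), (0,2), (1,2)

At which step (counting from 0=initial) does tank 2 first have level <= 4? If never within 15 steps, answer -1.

Step 1: flows [1->0,2->0,2->1] -> levels [2 7 6]
Step 2: flows [1->0,2->0,1->2] -> levels [4 5 6]
Step 3: flows [1->0,2->0,2->1] -> levels [6 5 4]
Tank 2 first reaches <=4 at step 3

Answer: 3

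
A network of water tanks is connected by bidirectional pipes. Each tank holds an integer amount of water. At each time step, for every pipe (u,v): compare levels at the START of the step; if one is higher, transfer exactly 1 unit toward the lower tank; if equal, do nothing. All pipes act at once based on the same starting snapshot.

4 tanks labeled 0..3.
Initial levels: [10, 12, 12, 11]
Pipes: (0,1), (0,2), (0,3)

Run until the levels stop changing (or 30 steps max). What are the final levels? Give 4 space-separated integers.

Step 1: flows [1->0,2->0,3->0] -> levels [13 11 11 10]
Step 2: flows [0->1,0->2,0->3] -> levels [10 12 12 11]
  -> period-2 cycle: step 2 state = step 0 state; never stabilizes
  -> state at step 30: (30-0) mod 2 = 0, same as step 0 -> [10 12 12 11]

Answer: 10 12 12 11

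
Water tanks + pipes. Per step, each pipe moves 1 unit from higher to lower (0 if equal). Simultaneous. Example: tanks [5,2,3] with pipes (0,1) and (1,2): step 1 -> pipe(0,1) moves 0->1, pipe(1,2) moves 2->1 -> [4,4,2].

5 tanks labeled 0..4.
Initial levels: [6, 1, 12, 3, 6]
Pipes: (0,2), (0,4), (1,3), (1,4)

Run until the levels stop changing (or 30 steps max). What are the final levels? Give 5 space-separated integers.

Answer: 5 4 7 5 7

Derivation:
Step 1: flows [2->0,0=4,3->1,4->1] -> levels [7 3 11 2 5]
Step 2: flows [2->0,0->4,1->3,4->1] -> levels [7 3 10 3 5]
Step 3: flows [2->0,0->4,1=3,4->1] -> levels [7 4 9 3 5]
Step 4: flows [2->0,0->4,1->3,4->1] -> levels [7 4 8 4 5]
Step 5: flows [2->0,0->4,1=3,4->1] -> levels [7 5 7 4 5]
Step 6: flows [0=2,0->4,1->3,1=4] -> levels [6 4 7 5 6]
Step 7: flows [2->0,0=4,3->1,4->1] -> levels [7 6 6 4 5]
Step 8: flows [0->2,0->4,1->3,1->4] -> levels [5 4 7 5 7]
Step 9: flows [2->0,4->0,3->1,4->1] -> levels [7 6 6 4 5]
  -> period-2 cycle: step 9 state = step 7 state; never stabilizes
  -> state at step 30: (30-7) mod 2 = 1, same as step 8 -> [5 4 7 5 7]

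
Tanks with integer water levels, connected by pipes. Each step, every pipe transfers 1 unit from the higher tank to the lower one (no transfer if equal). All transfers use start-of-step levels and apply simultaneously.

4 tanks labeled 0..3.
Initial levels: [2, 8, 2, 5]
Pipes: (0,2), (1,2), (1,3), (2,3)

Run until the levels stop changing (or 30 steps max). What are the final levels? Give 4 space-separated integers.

Step 1: flows [0=2,1->2,1->3,3->2] -> levels [2 6 4 5]
Step 2: flows [2->0,1->2,1->3,3->2] -> levels [3 4 5 5]
Step 3: flows [2->0,2->1,3->1,2=3] -> levels [4 6 3 4]
Step 4: flows [0->2,1->2,1->3,3->2] -> levels [3 4 6 4]
Step 5: flows [2->0,2->1,1=3,2->3] -> levels [4 5 3 5]
Step 6: flows [0->2,1->2,1=3,3->2] -> levels [3 4 6 4]
  -> period-2 cycle: step 6 state = step 4 state; never stabilizes
  -> state at step 30: (30-4) mod 2 = 0, same as step 4 -> [3 4 6 4]

Answer: 3 4 6 4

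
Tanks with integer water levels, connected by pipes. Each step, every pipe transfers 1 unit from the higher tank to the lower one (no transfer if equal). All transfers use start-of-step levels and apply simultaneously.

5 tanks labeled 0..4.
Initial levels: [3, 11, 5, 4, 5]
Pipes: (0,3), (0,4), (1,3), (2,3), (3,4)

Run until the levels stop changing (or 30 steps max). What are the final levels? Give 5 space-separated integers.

Step 1: flows [3->0,4->0,1->3,2->3,4->3] -> levels [5 10 4 6 3]
Step 2: flows [3->0,0->4,1->3,3->2,3->4] -> levels [5 9 5 4 5]
Step 3: flows [0->3,0=4,1->3,2->3,4->3] -> levels [4 8 4 8 4]
Step 4: flows [3->0,0=4,1=3,3->2,3->4] -> levels [5 8 5 5 5]
Step 5: flows [0=3,0=4,1->3,2=3,3=4] -> levels [5 7 5 6 5]
Step 6: flows [3->0,0=4,1->3,3->2,3->4] -> levels [6 6 6 4 6]
Step 7: flows [0->3,0=4,1->3,2->3,4->3] -> levels [5 5 5 8 5]
Step 8: flows [3->0,0=4,3->1,3->2,3->4] -> levels [6 6 6 4 6]
  -> period-2 cycle: step 8 state = step 6 state; never stabilizes
  -> state at step 30: (30-6) mod 2 = 0, same as step 6 -> [6 6 6 4 6]

Answer: 6 6 6 4 6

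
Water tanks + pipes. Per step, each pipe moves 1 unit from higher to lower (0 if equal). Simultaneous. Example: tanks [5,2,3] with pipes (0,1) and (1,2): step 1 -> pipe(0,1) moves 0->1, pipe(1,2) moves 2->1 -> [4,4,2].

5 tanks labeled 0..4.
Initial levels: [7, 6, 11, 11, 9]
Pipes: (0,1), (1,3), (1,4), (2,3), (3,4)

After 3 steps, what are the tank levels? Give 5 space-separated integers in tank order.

Answer: 8 9 10 8 9

Derivation:
Step 1: flows [0->1,3->1,4->1,2=3,3->4] -> levels [6 9 11 9 9]
Step 2: flows [1->0,1=3,1=4,2->3,3=4] -> levels [7 8 10 10 9]
Step 3: flows [1->0,3->1,4->1,2=3,3->4] -> levels [8 9 10 8 9]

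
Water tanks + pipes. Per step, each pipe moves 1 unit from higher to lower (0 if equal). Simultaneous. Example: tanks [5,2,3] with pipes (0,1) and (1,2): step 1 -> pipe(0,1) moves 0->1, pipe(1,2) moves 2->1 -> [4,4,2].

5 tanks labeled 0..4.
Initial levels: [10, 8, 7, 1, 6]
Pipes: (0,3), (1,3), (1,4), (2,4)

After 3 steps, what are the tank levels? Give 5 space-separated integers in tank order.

Answer: 7 5 6 7 7

Derivation:
Step 1: flows [0->3,1->3,1->4,2->4] -> levels [9 6 6 3 8]
Step 2: flows [0->3,1->3,4->1,4->2] -> levels [8 6 7 5 6]
Step 3: flows [0->3,1->3,1=4,2->4] -> levels [7 5 6 7 7]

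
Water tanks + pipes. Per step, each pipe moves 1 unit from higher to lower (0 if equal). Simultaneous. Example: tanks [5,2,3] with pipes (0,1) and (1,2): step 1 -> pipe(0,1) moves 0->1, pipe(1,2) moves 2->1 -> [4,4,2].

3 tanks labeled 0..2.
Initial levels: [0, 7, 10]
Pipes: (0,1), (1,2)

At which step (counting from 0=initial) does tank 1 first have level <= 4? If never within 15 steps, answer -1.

Step 1: flows [1->0,2->1] -> levels [1 7 9]
Step 2: flows [1->0,2->1] -> levels [2 7 8]
Step 3: flows [1->0,2->1] -> levels [3 7 7]
Step 4: flows [1->0,1=2] -> levels [4 6 7]
Step 5: flows [1->0,2->1] -> levels [5 6 6]
Step 6: flows [1->0,1=2] -> levels [6 5 6]
Step 7: flows [0->1,2->1] -> levels [5 7 5]
Step 8: flows [1->0,1->2] -> levels [6 5 6]
  -> period-2 cycle (repeats step 6); tank 1 never drops to <=4
Tank 1 never reaches <=4 within 15 steps

Answer: -1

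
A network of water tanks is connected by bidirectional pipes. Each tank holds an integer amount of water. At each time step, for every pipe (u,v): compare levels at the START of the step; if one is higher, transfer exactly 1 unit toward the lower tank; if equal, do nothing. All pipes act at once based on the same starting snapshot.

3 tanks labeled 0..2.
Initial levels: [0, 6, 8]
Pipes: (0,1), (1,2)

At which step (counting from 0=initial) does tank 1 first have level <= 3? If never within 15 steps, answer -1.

Step 1: flows [1->0,2->1] -> levels [1 6 7]
Step 2: flows [1->0,2->1] -> levels [2 6 6]
Step 3: flows [1->0,1=2] -> levels [3 5 6]
Step 4: flows [1->0,2->1] -> levels [4 5 5]
Step 5: flows [1->0,1=2] -> levels [5 4 5]
Step 6: flows [0->1,2->1] -> levels [4 6 4]
Step 7: flows [1->0,1->2] -> levels [5 4 5]
  -> period-2 cycle (repeats step 5); tank 1 never drops to <=3
Tank 1 never reaches <=3 within 15 steps

Answer: -1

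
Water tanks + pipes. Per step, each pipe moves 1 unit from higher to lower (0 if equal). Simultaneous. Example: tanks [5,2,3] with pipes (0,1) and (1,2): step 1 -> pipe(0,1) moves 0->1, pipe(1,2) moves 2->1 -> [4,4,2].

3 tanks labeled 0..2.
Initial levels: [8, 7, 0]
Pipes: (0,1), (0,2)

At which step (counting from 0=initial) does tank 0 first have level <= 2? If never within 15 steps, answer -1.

Answer: -1

Derivation:
Step 1: flows [0->1,0->2] -> levels [6 8 1]
Step 2: flows [1->0,0->2] -> levels [6 7 2]
Step 3: flows [1->0,0->2] -> levels [6 6 3]
Step 4: flows [0=1,0->2] -> levels [5 6 4]
Step 5: flows [1->0,0->2] -> levels [5 5 5]
Step 6: flows [0=1,0=2] -> levels [5 5 5]
  -> stable; tank 0 stays at 5 > 2
Tank 0 never reaches <=2 within 15 steps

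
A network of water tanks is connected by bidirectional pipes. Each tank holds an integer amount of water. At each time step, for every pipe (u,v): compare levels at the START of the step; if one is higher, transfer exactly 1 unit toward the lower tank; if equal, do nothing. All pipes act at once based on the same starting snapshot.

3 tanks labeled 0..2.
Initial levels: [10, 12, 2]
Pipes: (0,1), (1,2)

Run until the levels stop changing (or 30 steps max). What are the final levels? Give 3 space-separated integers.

Step 1: flows [1->0,1->2] -> levels [11 10 3]
Step 2: flows [0->1,1->2] -> levels [10 10 4]
Step 3: flows [0=1,1->2] -> levels [10 9 5]
Step 4: flows [0->1,1->2] -> levels [9 9 6]
Step 5: flows [0=1,1->2] -> levels [9 8 7]
Step 6: flows [0->1,1->2] -> levels [8 8 8]
Step 7: flows [0=1,1=2] -> levels [8 8 8]
  -> stable (no change)

Answer: 8 8 8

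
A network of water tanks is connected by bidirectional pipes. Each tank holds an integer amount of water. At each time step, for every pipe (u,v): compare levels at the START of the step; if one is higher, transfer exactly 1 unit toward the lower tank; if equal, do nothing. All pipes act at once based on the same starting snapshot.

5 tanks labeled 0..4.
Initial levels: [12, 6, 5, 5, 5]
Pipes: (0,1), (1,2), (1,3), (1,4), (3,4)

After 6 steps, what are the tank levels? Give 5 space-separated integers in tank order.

Answer: 6 9 6 6 6

Derivation:
Step 1: flows [0->1,1->2,1->3,1->4,3=4] -> levels [11 4 6 6 6]
Step 2: flows [0->1,2->1,3->1,4->1,3=4] -> levels [10 8 5 5 5]
Step 3: flows [0->1,1->2,1->3,1->4,3=4] -> levels [9 6 6 6 6]
Step 4: flows [0->1,1=2,1=3,1=4,3=4] -> levels [8 7 6 6 6]
Step 5: flows [0->1,1->2,1->3,1->4,3=4] -> levels [7 5 7 7 7]
Step 6: flows [0->1,2->1,3->1,4->1,3=4] -> levels [6 9 6 6 6]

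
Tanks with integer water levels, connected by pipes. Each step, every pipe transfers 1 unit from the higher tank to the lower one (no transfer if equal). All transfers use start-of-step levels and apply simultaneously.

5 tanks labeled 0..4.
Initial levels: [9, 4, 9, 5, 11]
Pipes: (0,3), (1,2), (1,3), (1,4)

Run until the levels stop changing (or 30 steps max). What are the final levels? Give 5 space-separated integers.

Answer: 8 10 7 6 7

Derivation:
Step 1: flows [0->3,2->1,3->1,4->1] -> levels [8 7 8 5 10]
Step 2: flows [0->3,2->1,1->3,4->1] -> levels [7 8 7 7 9]
Step 3: flows [0=3,1->2,1->3,4->1] -> levels [7 7 8 8 8]
Step 4: flows [3->0,2->1,3->1,4->1] -> levels [8 10 7 6 7]
Step 5: flows [0->3,1->2,1->3,1->4] -> levels [7 7 8 8 8]
  -> period-2 cycle: step 5 state = step 3 state; never stabilizes
  -> state at step 30: (30-3) mod 2 = 1, same as step 4 -> [8 10 7 6 7]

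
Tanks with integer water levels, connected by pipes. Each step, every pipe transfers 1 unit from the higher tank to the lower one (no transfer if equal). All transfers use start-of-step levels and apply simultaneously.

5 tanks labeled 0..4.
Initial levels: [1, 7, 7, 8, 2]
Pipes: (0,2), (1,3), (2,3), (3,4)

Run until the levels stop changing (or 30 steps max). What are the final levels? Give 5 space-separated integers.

Step 1: flows [2->0,3->1,3->2,3->4] -> levels [2 8 7 5 3]
Step 2: flows [2->0,1->3,2->3,3->4] -> levels [3 7 5 6 4]
Step 3: flows [2->0,1->3,3->2,3->4] -> levels [4 6 5 5 5]
Step 4: flows [2->0,1->3,2=3,3=4] -> levels [5 5 4 6 5]
Step 5: flows [0->2,3->1,3->2,3->4] -> levels [4 6 6 3 6]
Step 6: flows [2->0,1->3,2->3,4->3] -> levels [5 5 4 6 5]
  -> period-2 cycle: step 6 state = step 4 state; never stabilizes
  -> state at step 30: (30-4) mod 2 = 0, same as step 4 -> [5 5 4 6 5]

Answer: 5 5 4 6 5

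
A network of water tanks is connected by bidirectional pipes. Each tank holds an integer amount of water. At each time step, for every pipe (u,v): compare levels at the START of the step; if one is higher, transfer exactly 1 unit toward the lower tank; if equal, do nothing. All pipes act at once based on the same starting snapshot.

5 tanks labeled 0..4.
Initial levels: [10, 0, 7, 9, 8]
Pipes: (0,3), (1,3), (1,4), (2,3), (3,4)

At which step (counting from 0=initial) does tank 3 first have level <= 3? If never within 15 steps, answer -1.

Step 1: flows [0->3,3->1,4->1,3->2,3->4] -> levels [9 2 8 7 8]
Step 2: flows [0->3,3->1,4->1,2->3,4->3] -> levels [8 4 7 9 6]
Step 3: flows [3->0,3->1,4->1,3->2,3->4] -> levels [9 6 8 5 6]
Step 4: flows [0->3,1->3,1=4,2->3,4->3] -> levels [8 5 7 9 5]
Step 5: flows [3->0,3->1,1=4,3->2,3->4] -> levels [9 6 8 5 6]
  -> period-2 cycle (repeats step 3); tank 3 never drops to <=3
Tank 3 never reaches <=3 within 15 steps

Answer: -1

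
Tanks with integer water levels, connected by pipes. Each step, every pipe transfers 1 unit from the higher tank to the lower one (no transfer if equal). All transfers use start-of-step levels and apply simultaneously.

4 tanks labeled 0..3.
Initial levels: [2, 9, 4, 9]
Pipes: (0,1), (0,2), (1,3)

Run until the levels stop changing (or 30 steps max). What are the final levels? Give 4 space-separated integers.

Step 1: flows [1->0,2->0,1=3] -> levels [4 8 3 9]
Step 2: flows [1->0,0->2,3->1] -> levels [4 8 4 8]
Step 3: flows [1->0,0=2,1=3] -> levels [5 7 4 8]
Step 4: flows [1->0,0->2,3->1] -> levels [5 7 5 7]
Step 5: flows [1->0,0=2,1=3] -> levels [6 6 5 7]
Step 6: flows [0=1,0->2,3->1] -> levels [5 7 6 6]
Step 7: flows [1->0,2->0,1->3] -> levels [7 5 5 7]
Step 8: flows [0->1,0->2,3->1] -> levels [5 7 6 6]
  -> period-2 cycle: step 8 state = step 6 state; never stabilizes
  -> state at step 30: (30-6) mod 2 = 0, same as step 6 -> [5 7 6 6]

Answer: 5 7 6 6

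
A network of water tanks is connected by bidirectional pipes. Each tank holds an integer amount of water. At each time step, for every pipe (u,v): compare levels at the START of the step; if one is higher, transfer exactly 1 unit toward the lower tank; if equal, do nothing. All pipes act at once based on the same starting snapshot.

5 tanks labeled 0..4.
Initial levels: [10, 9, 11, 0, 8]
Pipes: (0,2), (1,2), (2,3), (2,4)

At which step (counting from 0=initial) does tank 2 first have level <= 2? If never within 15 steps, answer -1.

Step 1: flows [2->0,2->1,2->3,2->4] -> levels [11 10 7 1 9]
Step 2: flows [0->2,1->2,2->3,4->2] -> levels [10 9 9 2 8]
Step 3: flows [0->2,1=2,2->3,2->4] -> levels [9 9 8 3 9]
Step 4: flows [0->2,1->2,2->3,4->2] -> levels [8 8 10 4 8]
Step 5: flows [2->0,2->1,2->3,2->4] -> levels [9 9 6 5 9]
Step 6: flows [0->2,1->2,2->3,4->2] -> levels [8 8 8 6 8]
Step 7: flows [0=2,1=2,2->3,2=4] -> levels [8 8 7 7 8]
Step 8: flows [0->2,1->2,2=3,4->2] -> levels [7 7 10 7 7]
Step 9: flows [2->0,2->1,2->3,2->4] -> levels [8 8 6 8 8]
Step 10: flows [0->2,1->2,3->2,4->2] -> levels [7 7 10 7 7]
  -> period-2 cycle (repeats step 8); tank 2 never drops to <=2
Tank 2 never reaches <=2 within 15 steps

Answer: -1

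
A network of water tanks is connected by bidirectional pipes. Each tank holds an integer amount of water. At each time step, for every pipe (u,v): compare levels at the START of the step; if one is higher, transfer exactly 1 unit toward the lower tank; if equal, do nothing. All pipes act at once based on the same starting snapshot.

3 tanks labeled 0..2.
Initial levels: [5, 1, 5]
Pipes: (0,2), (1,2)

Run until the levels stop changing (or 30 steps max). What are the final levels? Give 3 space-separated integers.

Answer: 3 3 5

Derivation:
Step 1: flows [0=2,2->1] -> levels [5 2 4]
Step 2: flows [0->2,2->1] -> levels [4 3 4]
Step 3: flows [0=2,2->1] -> levels [4 4 3]
Step 4: flows [0->2,1->2] -> levels [3 3 5]
Step 5: flows [2->0,2->1] -> levels [4 4 3]
  -> period-2 cycle: step 5 state = step 3 state; never stabilizes
  -> state at step 30: (30-3) mod 2 = 1, same as step 4 -> [3 3 5]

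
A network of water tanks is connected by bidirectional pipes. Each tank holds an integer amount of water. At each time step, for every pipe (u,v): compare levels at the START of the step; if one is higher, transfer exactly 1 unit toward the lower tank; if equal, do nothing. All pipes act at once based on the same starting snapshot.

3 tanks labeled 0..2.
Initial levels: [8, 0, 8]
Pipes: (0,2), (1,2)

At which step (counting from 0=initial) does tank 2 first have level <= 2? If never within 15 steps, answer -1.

Answer: -1

Derivation:
Step 1: flows [0=2,2->1] -> levels [8 1 7]
Step 2: flows [0->2,2->1] -> levels [7 2 7]
Step 3: flows [0=2,2->1] -> levels [7 3 6]
Step 4: flows [0->2,2->1] -> levels [6 4 6]
Step 5: flows [0=2,2->1] -> levels [6 5 5]
Step 6: flows [0->2,1=2] -> levels [5 5 6]
Step 7: flows [2->0,2->1] -> levels [6 6 4]
Step 8: flows [0->2,1->2] -> levels [5 5 6]
  -> period-2 cycle (repeats step 6); tank 2 never drops to <=2
Tank 2 never reaches <=2 within 15 steps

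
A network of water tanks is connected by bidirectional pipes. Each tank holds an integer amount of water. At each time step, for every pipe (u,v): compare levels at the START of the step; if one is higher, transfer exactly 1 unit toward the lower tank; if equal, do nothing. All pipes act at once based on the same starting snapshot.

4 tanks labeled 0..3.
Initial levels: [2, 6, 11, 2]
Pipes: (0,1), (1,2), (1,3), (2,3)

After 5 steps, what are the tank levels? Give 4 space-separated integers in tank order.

Answer: 4 7 5 5

Derivation:
Step 1: flows [1->0,2->1,1->3,2->3] -> levels [3 5 9 4]
Step 2: flows [1->0,2->1,1->3,2->3] -> levels [4 4 7 6]
Step 3: flows [0=1,2->1,3->1,2->3] -> levels [4 6 5 6]
Step 4: flows [1->0,1->2,1=3,3->2] -> levels [5 4 7 5]
Step 5: flows [0->1,2->1,3->1,2->3] -> levels [4 7 5 5]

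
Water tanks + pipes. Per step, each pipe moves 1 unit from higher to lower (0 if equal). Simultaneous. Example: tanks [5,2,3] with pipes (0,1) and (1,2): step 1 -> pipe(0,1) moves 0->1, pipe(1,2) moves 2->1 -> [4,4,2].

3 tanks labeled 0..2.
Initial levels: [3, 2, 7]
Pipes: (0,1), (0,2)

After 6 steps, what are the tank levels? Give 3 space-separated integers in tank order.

Step 1: flows [0->1,2->0] -> levels [3 3 6]
Step 2: flows [0=1,2->0] -> levels [4 3 5]
Step 3: flows [0->1,2->0] -> levels [4 4 4]
Step 4: flows [0=1,0=2] -> levels [4 4 4]
  -> stable; steps 5..6 unchanged -> [4 4 4]

Answer: 4 4 4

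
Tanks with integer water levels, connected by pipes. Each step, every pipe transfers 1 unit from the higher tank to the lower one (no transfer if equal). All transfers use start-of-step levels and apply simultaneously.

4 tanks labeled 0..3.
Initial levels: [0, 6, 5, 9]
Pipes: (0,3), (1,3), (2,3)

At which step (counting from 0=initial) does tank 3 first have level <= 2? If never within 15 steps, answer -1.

Step 1: flows [3->0,3->1,3->2] -> levels [1 7 6 6]
Step 2: flows [3->0,1->3,2=3] -> levels [2 6 6 6]
Step 3: flows [3->0,1=3,2=3] -> levels [3 6 6 5]
Step 4: flows [3->0,1->3,2->3] -> levels [4 5 5 6]
Step 5: flows [3->0,3->1,3->2] -> levels [5 6 6 3]
Step 6: flows [0->3,1->3,2->3] -> levels [4 5 5 6]
  -> period-2 cycle (repeats step 4); tank 3 never drops to <=2
Tank 3 never reaches <=2 within 15 steps

Answer: -1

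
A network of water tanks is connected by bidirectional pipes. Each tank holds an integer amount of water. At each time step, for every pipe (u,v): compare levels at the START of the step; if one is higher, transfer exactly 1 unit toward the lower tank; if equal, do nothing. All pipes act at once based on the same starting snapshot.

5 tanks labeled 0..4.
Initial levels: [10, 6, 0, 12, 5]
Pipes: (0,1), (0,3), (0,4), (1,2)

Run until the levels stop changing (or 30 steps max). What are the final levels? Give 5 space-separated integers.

Answer: 8 5 6 7 7

Derivation:
Step 1: flows [0->1,3->0,0->4,1->2] -> levels [9 6 1 11 6]
Step 2: flows [0->1,3->0,0->4,1->2] -> levels [8 6 2 10 7]
Step 3: flows [0->1,3->0,0->4,1->2] -> levels [7 6 3 9 8]
Step 4: flows [0->1,3->0,4->0,1->2] -> levels [8 6 4 8 7]
Step 5: flows [0->1,0=3,0->4,1->2] -> levels [6 6 5 8 8]
Step 6: flows [0=1,3->0,4->0,1->2] -> levels [8 5 6 7 7]
Step 7: flows [0->1,0->3,0->4,2->1] -> levels [5 7 5 8 8]
Step 8: flows [1->0,3->0,4->0,1->2] -> levels [8 5 6 7 7]
  -> period-2 cycle: step 8 state = step 6 state; never stabilizes
  -> state at step 30: (30-6) mod 2 = 0, same as step 6 -> [8 5 6 7 7]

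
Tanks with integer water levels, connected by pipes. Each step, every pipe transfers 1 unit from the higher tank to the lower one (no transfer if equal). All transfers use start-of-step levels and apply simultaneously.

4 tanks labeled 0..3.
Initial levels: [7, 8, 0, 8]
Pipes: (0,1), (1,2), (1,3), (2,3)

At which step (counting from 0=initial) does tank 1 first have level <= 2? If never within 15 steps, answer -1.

Answer: -1

Derivation:
Step 1: flows [1->0,1->2,1=3,3->2] -> levels [8 6 2 7]
Step 2: flows [0->1,1->2,3->1,3->2] -> levels [7 7 4 5]
Step 3: flows [0=1,1->2,1->3,3->2] -> levels [7 5 6 5]
Step 4: flows [0->1,2->1,1=3,2->3] -> levels [6 7 4 6]
Step 5: flows [1->0,1->2,1->3,3->2] -> levels [7 4 6 6]
Step 6: flows [0->1,2->1,3->1,2=3] -> levels [6 7 5 5]
Step 7: flows [1->0,1->2,1->3,2=3] -> levels [7 4 6 6]
  -> period-2 cycle (repeats step 5); tank 1 never drops to <=2
Tank 1 never reaches <=2 within 15 steps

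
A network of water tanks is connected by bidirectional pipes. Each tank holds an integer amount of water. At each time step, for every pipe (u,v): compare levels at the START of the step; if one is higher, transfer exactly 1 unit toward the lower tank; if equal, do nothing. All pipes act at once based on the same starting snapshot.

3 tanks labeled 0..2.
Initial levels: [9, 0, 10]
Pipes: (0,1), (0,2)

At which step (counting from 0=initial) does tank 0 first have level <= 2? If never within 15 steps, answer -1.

Answer: -1

Derivation:
Step 1: flows [0->1,2->0] -> levels [9 1 9]
Step 2: flows [0->1,0=2] -> levels [8 2 9]
Step 3: flows [0->1,2->0] -> levels [8 3 8]
Step 4: flows [0->1,0=2] -> levels [7 4 8]
Step 5: flows [0->1,2->0] -> levels [7 5 7]
Step 6: flows [0->1,0=2] -> levels [6 6 7]
Step 7: flows [0=1,2->0] -> levels [7 6 6]
Step 8: flows [0->1,0->2] -> levels [5 7 7]
Step 9: flows [1->0,2->0] -> levels [7 6 6]
  -> period-2 cycle (repeats step 7); tank 0 never drops to <=2
Tank 0 never reaches <=2 within 15 steps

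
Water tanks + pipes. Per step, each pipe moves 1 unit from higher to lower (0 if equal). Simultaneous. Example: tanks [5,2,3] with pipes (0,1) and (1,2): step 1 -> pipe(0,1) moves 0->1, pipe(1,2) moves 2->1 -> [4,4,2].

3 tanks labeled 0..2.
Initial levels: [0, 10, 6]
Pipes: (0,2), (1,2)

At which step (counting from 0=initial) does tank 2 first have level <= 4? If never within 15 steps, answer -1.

Step 1: flows [2->0,1->2] -> levels [1 9 6]
Step 2: flows [2->0,1->2] -> levels [2 8 6]
Step 3: flows [2->0,1->2] -> levels [3 7 6]
Step 4: flows [2->0,1->2] -> levels [4 6 6]
Step 5: flows [2->0,1=2] -> levels [5 6 5]
Step 6: flows [0=2,1->2] -> levels [5 5 6]
Step 7: flows [2->0,2->1] -> levels [6 6 4]
Tank 2 first reaches <=4 at step 7

Answer: 7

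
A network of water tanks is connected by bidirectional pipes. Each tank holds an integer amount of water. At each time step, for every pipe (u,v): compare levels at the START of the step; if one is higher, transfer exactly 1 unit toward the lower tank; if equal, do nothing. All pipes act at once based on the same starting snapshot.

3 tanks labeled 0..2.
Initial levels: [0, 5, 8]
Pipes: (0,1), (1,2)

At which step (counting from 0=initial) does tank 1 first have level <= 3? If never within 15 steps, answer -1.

Step 1: flows [1->0,2->1] -> levels [1 5 7]
Step 2: flows [1->0,2->1] -> levels [2 5 6]
Step 3: flows [1->0,2->1] -> levels [3 5 5]
Step 4: flows [1->0,1=2] -> levels [4 4 5]
Step 5: flows [0=1,2->1] -> levels [4 5 4]
Step 6: flows [1->0,1->2] -> levels [5 3 5]
Tank 1 first reaches <=3 at step 6

Answer: 6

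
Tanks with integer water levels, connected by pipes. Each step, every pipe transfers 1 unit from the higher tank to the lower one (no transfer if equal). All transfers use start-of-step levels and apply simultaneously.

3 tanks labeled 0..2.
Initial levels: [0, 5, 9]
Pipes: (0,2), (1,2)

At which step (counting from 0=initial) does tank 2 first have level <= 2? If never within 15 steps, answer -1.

Answer: -1

Derivation:
Step 1: flows [2->0,2->1] -> levels [1 6 7]
Step 2: flows [2->0,2->1] -> levels [2 7 5]
Step 3: flows [2->0,1->2] -> levels [3 6 5]
Step 4: flows [2->0,1->2] -> levels [4 5 5]
Step 5: flows [2->0,1=2] -> levels [5 5 4]
Step 6: flows [0->2,1->2] -> levels [4 4 6]
Step 7: flows [2->0,2->1] -> levels [5 5 4]
  -> period-2 cycle (repeats step 5); tank 2 never drops to <=2
Tank 2 never reaches <=2 within 15 steps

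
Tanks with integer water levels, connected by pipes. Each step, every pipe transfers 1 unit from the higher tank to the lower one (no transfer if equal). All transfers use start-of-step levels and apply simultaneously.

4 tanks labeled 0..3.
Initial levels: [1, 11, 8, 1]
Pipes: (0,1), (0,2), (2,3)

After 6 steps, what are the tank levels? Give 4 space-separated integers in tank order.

Step 1: flows [1->0,2->0,2->3] -> levels [3 10 6 2]
Step 2: flows [1->0,2->0,2->3] -> levels [5 9 4 3]
Step 3: flows [1->0,0->2,2->3] -> levels [5 8 4 4]
Step 4: flows [1->0,0->2,2=3] -> levels [5 7 5 4]
Step 5: flows [1->0,0=2,2->3] -> levels [6 6 4 5]
Step 6: flows [0=1,0->2,3->2] -> levels [5 6 6 4]

Answer: 5 6 6 4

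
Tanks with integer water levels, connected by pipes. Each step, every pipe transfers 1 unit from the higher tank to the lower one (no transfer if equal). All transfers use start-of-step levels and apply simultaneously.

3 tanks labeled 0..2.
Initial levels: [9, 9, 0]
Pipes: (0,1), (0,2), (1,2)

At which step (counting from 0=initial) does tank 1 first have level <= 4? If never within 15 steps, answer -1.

Answer: -1

Derivation:
Step 1: flows [0=1,0->2,1->2] -> levels [8 8 2]
Step 2: flows [0=1,0->2,1->2] -> levels [7 7 4]
Step 3: flows [0=1,0->2,1->2] -> levels [6 6 6]
Step 4: flows [0=1,0=2,1=2] -> levels [6 6 6]
  -> stable; tank 1 stays at 6 > 4
Tank 1 never reaches <=4 within 15 steps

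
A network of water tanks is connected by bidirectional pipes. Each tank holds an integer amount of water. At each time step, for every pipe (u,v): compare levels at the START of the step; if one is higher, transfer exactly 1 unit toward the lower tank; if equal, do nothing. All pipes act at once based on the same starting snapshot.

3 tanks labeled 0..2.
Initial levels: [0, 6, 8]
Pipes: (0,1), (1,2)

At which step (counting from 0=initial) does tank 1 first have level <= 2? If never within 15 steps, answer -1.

Answer: -1

Derivation:
Step 1: flows [1->0,2->1] -> levels [1 6 7]
Step 2: flows [1->0,2->1] -> levels [2 6 6]
Step 3: flows [1->0,1=2] -> levels [3 5 6]
Step 4: flows [1->0,2->1] -> levels [4 5 5]
Step 5: flows [1->0,1=2] -> levels [5 4 5]
Step 6: flows [0->1,2->1] -> levels [4 6 4]
Step 7: flows [1->0,1->2] -> levels [5 4 5]
  -> period-2 cycle (repeats step 5); tank 1 never drops to <=2
Tank 1 never reaches <=2 within 15 steps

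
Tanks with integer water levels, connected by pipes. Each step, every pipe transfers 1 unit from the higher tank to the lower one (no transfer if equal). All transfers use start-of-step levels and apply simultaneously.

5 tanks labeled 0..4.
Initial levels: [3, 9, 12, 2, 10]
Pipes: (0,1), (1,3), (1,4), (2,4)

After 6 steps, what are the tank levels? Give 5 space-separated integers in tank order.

Step 1: flows [1->0,1->3,4->1,2->4] -> levels [4 8 11 3 10]
Step 2: flows [1->0,1->3,4->1,2->4] -> levels [5 7 10 4 10]
Step 3: flows [1->0,1->3,4->1,2=4] -> levels [6 6 10 5 9]
Step 4: flows [0=1,1->3,4->1,2->4] -> levels [6 6 9 6 9]
Step 5: flows [0=1,1=3,4->1,2=4] -> levels [6 7 9 6 8]
Step 6: flows [1->0,1->3,4->1,2->4] -> levels [7 6 8 7 8]

Answer: 7 6 8 7 8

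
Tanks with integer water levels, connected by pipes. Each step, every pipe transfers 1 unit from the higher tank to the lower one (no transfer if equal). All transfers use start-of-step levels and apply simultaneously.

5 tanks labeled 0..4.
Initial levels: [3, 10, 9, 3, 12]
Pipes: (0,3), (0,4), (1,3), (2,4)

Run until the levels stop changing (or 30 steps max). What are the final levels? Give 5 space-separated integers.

Step 1: flows [0=3,4->0,1->3,4->2] -> levels [4 9 10 4 10]
Step 2: flows [0=3,4->0,1->3,2=4] -> levels [5 8 10 5 9]
Step 3: flows [0=3,4->0,1->3,2->4] -> levels [6 7 9 6 9]
Step 4: flows [0=3,4->0,1->3,2=4] -> levels [7 6 9 7 8]
Step 5: flows [0=3,4->0,3->1,2->4] -> levels [8 7 8 6 8]
Step 6: flows [0->3,0=4,1->3,2=4] -> levels [7 6 8 8 8]
Step 7: flows [3->0,4->0,3->1,2=4] -> levels [9 7 8 6 7]
Step 8: flows [0->3,0->4,1->3,2->4] -> levels [7 6 7 8 9]
Step 9: flows [3->0,4->0,3->1,4->2] -> levels [9 7 8 6 7]
  -> period-2 cycle: step 9 state = step 7 state; never stabilizes
  -> state at step 30: (30-7) mod 2 = 1, same as step 8 -> [7 6 7 8 9]

Answer: 7 6 7 8 9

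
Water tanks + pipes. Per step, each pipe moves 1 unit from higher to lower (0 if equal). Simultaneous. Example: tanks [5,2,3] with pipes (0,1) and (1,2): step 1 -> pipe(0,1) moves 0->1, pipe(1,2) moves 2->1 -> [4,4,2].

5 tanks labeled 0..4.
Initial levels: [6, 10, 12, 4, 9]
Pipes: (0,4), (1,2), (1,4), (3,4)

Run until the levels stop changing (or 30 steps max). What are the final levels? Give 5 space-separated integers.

Answer: 8 10 8 8 7

Derivation:
Step 1: flows [4->0,2->1,1->4,4->3] -> levels [7 10 11 5 8]
Step 2: flows [4->0,2->1,1->4,4->3] -> levels [8 10 10 6 7]
Step 3: flows [0->4,1=2,1->4,4->3] -> levels [7 9 10 7 8]
Step 4: flows [4->0,2->1,1->4,4->3] -> levels [8 9 9 8 7]
Step 5: flows [0->4,1=2,1->4,3->4] -> levels [7 8 9 7 10]
Step 6: flows [4->0,2->1,4->1,4->3] -> levels [8 10 8 8 7]
Step 7: flows [0->4,1->2,1->4,3->4] -> levels [7 8 9 7 10]
  -> period-2 cycle: step 7 state = step 5 state; never stabilizes
  -> state at step 30: (30-5) mod 2 = 1, same as step 6 -> [8 10 8 8 7]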